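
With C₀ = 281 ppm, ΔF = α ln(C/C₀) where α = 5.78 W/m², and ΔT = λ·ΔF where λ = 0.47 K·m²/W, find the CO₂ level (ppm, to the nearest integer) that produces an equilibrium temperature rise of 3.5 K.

Required forcing: ΔF = ΔT/λ = 3.5/0.47 = 7.4468 W/m².
Then ln(C/281) = ΔF/5.78 = 7.4468/5.78 = 1.28837.
So C = 281 × e^1.28837 = 281 × 3.62687 = 1019.15 ppm.

C ≈ 1019 ppm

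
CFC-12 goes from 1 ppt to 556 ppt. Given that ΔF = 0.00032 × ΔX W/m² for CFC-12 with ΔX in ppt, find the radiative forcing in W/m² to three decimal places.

ΔF = 0.178 W/m²

CFC-12: ΔF = 0.00032 × (556 − 1) = 0.00032 × 555 = 0.1776 W/m².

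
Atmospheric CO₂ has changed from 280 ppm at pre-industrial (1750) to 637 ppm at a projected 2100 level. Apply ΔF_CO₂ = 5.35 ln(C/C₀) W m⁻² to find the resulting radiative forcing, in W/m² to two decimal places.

CO₂: 5.35 × ln(637/280) = 5.35 × ln(2.27500) = 5.35 × 0.82198 = 4.3976 W/m².

ΔF = 4.40 W/m²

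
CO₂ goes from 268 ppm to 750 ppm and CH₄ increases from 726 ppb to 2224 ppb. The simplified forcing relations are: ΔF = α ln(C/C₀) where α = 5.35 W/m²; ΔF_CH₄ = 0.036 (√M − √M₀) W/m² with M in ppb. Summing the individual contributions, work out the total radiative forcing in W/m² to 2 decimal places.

CO₂: 5.35 × ln(750/268) = 5.35 × ln(2.79851) = 5.35 × 1.02909 = 5.5056 W/m².
CH₄: 0.036 × (√2224 − √726) = 0.036 × (47.1593 − 26.9444) = 0.036 × 20.2149 = 0.7277 W/m².
Total ΔF = 5.5056 + 0.7277 = 6.2333 W/m².

ΔF = 6.23 W/m²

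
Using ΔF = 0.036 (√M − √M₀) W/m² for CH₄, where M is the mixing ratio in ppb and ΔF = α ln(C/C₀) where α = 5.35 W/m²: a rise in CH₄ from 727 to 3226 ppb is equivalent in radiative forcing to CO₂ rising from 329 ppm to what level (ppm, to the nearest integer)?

C ≈ 402 ppm

CH₄ forcing: 0.036 × (√3226 − √727) = 0.036 × (56.7979 − 26.9629) = 0.036 × 29.8350 = 1.07406 W/m².
Set 5.35 ln(C/329) = 1.07406: ln(C/329) = 1.07406/5.35 = 0.20076, so C = 329 × e^0.20076 = 329 × 1.22233 = 402.15 ppm.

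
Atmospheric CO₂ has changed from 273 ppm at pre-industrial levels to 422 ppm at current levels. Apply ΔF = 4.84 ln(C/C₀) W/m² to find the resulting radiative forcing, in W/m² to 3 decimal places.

CO₂: 4.84 × ln(422/273) = 4.84 × ln(1.54579) = 4.84 × 0.43554 = 2.1080 W/m².

ΔF = 2.108 W/m²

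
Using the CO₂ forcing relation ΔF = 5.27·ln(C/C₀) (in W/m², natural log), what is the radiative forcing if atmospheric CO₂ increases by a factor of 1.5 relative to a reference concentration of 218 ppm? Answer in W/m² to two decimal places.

ΔF = 2.14 W/m²

ΔF = 5.27 × ln(1.5) = 5.27 × 0.40547 = 2.1368 W/m².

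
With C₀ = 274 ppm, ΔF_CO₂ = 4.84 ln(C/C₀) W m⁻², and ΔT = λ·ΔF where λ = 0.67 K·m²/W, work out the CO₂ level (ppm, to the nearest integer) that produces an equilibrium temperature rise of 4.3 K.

Required forcing: ΔF = ΔT/λ = 4.3/0.67 = 6.4179 W/m².
Then ln(C/274) = ΔF/4.84 = 6.4179/4.84 = 1.32601.
So C = 274 × e^1.32601 = 274 × 3.76599 = 1031.88 ppm.

C ≈ 1032 ppm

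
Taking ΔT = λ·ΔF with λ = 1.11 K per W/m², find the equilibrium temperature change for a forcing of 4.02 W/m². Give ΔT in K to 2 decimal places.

ΔT = λ ΔF = 1.11 × 4.02 = 4.4622 K.

ΔT = 4.46 K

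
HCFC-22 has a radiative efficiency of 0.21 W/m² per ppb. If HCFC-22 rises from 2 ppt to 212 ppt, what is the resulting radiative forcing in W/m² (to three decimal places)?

ΔF = 0.044 W/m²

HCFC-22: Δ = 212 − 2 = 210 ppt = 0.210 ppb; ΔF = 0.21 × 0.210 = 0.0441 W/m².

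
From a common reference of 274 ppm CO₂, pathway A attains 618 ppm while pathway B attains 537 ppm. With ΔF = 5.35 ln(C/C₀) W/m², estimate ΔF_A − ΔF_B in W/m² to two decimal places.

ΔF_A = 5.35 ln(618/274) = 5.35 × 0.81336 = 4.3515 W/m².
ΔF_B = 5.35 ln(537/274) = 5.35 × 0.67287 = 3.5999 W/m².
Difference: 4.3515 − 3.5999 = 0.7516 W/m².
(Equivalently, ΔF_A − ΔF_B = 5.35 ln(618/537) = 5.35 × 0.14049 = 0.7516 W/m².)

ΔF_A − ΔF_B = 0.75 W/m²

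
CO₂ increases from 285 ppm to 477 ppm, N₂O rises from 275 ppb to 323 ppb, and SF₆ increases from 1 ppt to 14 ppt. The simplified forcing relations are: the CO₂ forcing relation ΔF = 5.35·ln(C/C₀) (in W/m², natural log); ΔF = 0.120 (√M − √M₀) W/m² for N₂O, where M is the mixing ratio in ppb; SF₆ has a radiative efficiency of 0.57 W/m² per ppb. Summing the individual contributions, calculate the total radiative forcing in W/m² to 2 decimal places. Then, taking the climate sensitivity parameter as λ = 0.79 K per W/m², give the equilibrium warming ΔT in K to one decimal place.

CO₂: 5.35 × ln(477/285) = 5.35 × ln(1.67368) = 5.35 × 0.51502 = 2.7554 W/m².
N₂O: 0.120 × (√323 − √275) = 0.120 × (17.9722 − 16.5831) = 0.120 × 1.3891 = 0.1667 W/m².
SF₆: Δ = 14 − 1 = 13 ppt = 0.013 ppb; ΔF = 0.57 × 0.013 = 0.0074 W/m².
Total ΔF = 2.7554 + 0.1667 + 0.0074 = 2.9295 W/m².
ΔT = λ ΔF = 0.79 × 2.93 = 2.3147 K.

ΔF = 2.93 W/m²; ΔT = 2.3 K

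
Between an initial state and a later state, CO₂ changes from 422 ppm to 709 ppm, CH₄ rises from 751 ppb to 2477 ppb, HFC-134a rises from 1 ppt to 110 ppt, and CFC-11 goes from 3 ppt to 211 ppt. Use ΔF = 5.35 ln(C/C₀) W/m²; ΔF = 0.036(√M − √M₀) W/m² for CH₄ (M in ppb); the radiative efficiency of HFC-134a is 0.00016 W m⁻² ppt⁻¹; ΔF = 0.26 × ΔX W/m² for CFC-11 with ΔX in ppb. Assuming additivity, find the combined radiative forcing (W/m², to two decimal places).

CO₂: 5.35 × ln(709/422) = 5.35 × ln(1.68009) = 5.35 × 0.51885 = 2.7758 W/m².
CH₄: 0.036 × (√2477 − √751) = 0.036 × (49.7695 − 27.4044) = 0.036 × 22.3651 = 0.8051 W/m².
HFC-134a: ΔF = 0.00016 × (110 − 1) = 0.00016 × 109 = 0.0174 W/m².
CFC-11: Δ = 211 − 3 = 208 ppt = 0.208 ppb; ΔF = 0.26 × 0.208 = 0.0541 W/m².
Total ΔF = 2.7758 + 0.8051 + 0.0174 + 0.0541 = 3.6524 W/m².

ΔF = 3.65 W/m²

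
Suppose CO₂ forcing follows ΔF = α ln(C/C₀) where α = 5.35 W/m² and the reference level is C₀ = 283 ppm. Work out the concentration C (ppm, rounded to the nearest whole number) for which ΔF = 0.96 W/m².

C ≈ 339 ppm

Set 5.35 ln(C/283) = 0.96, so ln(C/283) = 0.96/5.35 = 0.17944.
Then C/283 = e^0.17944 = 1.19655, giving C = 283 × 1.19655 = 338.62 ppm.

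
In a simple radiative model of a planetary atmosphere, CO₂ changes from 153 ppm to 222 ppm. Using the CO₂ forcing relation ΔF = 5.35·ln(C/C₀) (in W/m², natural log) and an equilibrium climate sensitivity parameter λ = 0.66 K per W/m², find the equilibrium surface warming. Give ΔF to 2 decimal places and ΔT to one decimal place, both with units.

CO₂: 5.35 × ln(222/153) = 5.35 × ln(1.45098) = 5.35 × 0.37224 = 1.9915 W/m².
ΔT = λ ΔF = 0.66 × 1.99 = 1.3134 K.

ΔF = 1.99 W/m²; ΔT = 1.3 K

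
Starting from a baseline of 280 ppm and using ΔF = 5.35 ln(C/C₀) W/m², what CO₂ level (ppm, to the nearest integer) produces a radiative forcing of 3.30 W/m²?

Set 5.35 ln(C/280) = 3.30, so ln(C/280) = 3.30/5.35 = 0.61682.
Then C/280 = e^0.61682 = 1.85303, giving C = 280 × 1.85303 = 518.85 ppm.

C ≈ 519 ppm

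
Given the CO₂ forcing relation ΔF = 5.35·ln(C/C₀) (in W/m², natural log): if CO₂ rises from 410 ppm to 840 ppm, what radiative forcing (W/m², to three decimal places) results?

ΔF = 3.837 W/m²

CO₂: 5.35 × ln(840/410) = 5.35 × ln(2.04878) = 5.35 × 0.71724 = 3.8372 W/m².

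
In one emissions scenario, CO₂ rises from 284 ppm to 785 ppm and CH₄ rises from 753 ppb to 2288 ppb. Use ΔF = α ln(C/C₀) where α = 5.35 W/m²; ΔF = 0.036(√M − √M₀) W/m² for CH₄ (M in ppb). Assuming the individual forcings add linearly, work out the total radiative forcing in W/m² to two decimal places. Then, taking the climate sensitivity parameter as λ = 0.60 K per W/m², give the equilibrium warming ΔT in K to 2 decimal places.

CO₂: 5.35 × ln(785/284) = 5.35 × ln(2.76408) = 5.35 × 1.01671 = 5.4394 W/m².
CH₄: 0.036 × (√2288 − √753) = 0.036 × (47.8330 − 27.4408) = 0.036 × 20.3922 = 0.7341 W/m².
Total ΔF = 5.4394 + 0.7341 = 6.1735 W/m².
ΔT = λ ΔF = 0.60 × 6.17 = 3.7020 K.

ΔF = 6.17 W/m²; ΔT = 3.70 K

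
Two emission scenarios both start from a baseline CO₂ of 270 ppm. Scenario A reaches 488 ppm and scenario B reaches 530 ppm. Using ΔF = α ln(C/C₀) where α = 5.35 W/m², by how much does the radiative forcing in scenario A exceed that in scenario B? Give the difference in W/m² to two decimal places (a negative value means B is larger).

ΔF_A − ΔF_B = -0.44 W/m²

ΔF_A = 5.35 ln(488/270) = 5.35 × 0.59189 = 3.1666 W/m².
ΔF_B = 5.35 ln(530/270) = 5.35 × 0.67446 = 3.6084 W/m².
Difference: 3.1666 − 3.6084 = -0.4418 W/m².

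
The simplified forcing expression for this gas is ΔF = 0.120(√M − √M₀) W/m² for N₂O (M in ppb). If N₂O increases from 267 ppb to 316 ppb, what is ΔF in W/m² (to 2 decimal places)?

ΔF = 0.17 W/m²

N₂O: 0.120 × (√316 − √267) = 0.120 × (17.7764 − 16.3401) = 0.120 × 1.4363 = 0.1724 W/m².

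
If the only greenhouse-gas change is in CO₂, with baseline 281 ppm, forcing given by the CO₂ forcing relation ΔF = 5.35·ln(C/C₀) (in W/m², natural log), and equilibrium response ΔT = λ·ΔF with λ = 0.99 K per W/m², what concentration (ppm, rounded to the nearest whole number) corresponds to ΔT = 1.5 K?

Required forcing: ΔF = ΔT/λ = 1.5/0.99 = 1.5152 W/m².
Then ln(C/281) = ΔF/5.35 = 1.5152/5.35 = 0.28321.
So C = 281 × e^0.28321 = 281 × 1.32738 = 372.99 ppm.

C ≈ 373 ppm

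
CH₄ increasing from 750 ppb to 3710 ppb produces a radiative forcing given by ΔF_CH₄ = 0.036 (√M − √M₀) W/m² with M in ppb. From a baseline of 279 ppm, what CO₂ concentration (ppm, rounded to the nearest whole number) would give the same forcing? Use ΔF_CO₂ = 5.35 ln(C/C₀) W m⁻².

CH₄ forcing: 0.036 × (√3710 − √750) = 0.036 × (60.9098 − 27.3861) = 0.036 × 33.5237 = 1.20685 W/m².
Set 5.35 ln(C/279) = 1.20685: ln(C/279) = 1.20685/5.35 = 0.22558, so C = 279 × e^0.22558 = 279 × 1.25305 = 349.60 ppm.

C ≈ 350 ppm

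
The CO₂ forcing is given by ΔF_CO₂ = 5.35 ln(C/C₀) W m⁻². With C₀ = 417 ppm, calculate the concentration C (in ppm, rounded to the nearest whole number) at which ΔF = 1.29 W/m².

C ≈ 531 ppm

Set 5.35 ln(C/417) = 1.29, so ln(C/417) = 1.29/5.35 = 0.24112.
Then C/417 = e^0.24112 = 1.27267, giving C = 417 × 1.27267 = 530.70 ppm.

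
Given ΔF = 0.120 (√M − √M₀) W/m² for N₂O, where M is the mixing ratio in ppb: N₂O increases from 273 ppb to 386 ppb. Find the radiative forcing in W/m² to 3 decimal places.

ΔF = 0.375 W/m²

N₂O: 0.120 × (√386 − √273) = 0.120 × (19.6469 − 16.5227) = 0.120 × 3.1242 = 0.3749 W/m².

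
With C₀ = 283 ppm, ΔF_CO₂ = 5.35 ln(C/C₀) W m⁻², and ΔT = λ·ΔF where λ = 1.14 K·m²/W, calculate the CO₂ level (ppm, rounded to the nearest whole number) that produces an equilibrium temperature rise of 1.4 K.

Required forcing: ΔF = ΔT/λ = 1.4/1.14 = 1.2281 W/m².
Then ln(C/283) = ΔF/5.35 = 1.2281/5.35 = 0.22955.
So C = 283 × e^0.22955 = 283 × 1.25803 = 356.02 ppm.

C ≈ 356 ppm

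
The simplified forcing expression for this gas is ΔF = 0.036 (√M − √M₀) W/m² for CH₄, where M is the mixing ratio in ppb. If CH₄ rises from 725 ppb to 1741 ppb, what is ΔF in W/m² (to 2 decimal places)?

ΔF = 0.53 W/m²

CH₄: 0.036 × (√1741 − √725) = 0.036 × (41.7253 − 26.9258) = 0.036 × 14.7995 = 0.5328 W/m².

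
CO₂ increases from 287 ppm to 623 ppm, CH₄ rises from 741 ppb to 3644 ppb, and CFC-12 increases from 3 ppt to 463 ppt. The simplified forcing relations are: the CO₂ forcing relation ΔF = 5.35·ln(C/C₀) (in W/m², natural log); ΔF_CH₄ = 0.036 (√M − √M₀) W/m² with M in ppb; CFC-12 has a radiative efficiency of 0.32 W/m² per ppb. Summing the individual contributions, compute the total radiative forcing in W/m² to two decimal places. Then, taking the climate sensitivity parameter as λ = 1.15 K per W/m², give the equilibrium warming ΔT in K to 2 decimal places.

CO₂: 5.35 × ln(623/287) = 5.35 × ln(2.17073) = 5.35 × 0.77506 = 4.1466 W/m².
CH₄: 0.036 × (√3644 − √741) = 0.036 × (60.3656 − 27.2213) = 0.036 × 33.1443 = 1.1932 W/m².
CFC-12: Δ = 463 − 3 = 460 ppt = 0.460 ppb; ΔF = 0.32 × 0.460 = 0.1472 W/m².
Total ΔF = 4.1466 + 1.1932 + 0.1472 = 5.4870 W/m².
ΔT = λ ΔF = 1.15 × 5.49 = 6.3135 K.

ΔF = 5.49 W/m²; ΔT = 6.31 K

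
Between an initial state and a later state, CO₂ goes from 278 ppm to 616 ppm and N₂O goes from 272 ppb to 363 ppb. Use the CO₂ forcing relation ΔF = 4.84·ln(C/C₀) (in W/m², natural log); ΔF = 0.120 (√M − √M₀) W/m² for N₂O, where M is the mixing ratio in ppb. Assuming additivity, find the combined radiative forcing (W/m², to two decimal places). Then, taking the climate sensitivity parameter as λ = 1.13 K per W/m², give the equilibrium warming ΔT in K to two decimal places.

CO₂: 4.84 × ln(616/278) = 4.84 × ln(2.21583) = 4.84 × 0.79563 = 3.8508 W/m².
N₂O: 0.120 × (√363 − √272) = 0.120 × (19.0526 − 16.4924) = 0.120 × 2.5602 = 0.3072 W/m².
Total ΔF = 3.8508 + 0.3072 = 4.1580 W/m².
ΔT = λ ΔF = 1.13 × 4.16 = 4.7008 K.

ΔF = 4.16 W/m²; ΔT = 4.70 K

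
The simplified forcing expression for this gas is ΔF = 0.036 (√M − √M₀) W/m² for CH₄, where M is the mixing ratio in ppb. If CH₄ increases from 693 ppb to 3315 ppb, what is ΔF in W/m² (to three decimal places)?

ΔF = 1.125 W/m²

CH₄: 0.036 × (√3315 − √693) = 0.036 × (57.5760 − 26.3249) = 0.036 × 31.2511 = 1.1250 W/m².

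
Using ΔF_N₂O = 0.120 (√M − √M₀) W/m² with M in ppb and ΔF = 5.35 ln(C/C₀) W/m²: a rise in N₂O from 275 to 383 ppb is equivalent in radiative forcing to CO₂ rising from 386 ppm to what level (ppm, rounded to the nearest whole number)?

C ≈ 413 ppm

N₂O forcing: 0.120 × (√383 − √275) = 0.120 × (19.5704 − 16.5831) = 0.120 × 2.9873 = 0.35848 W/m².
Set 5.35 ln(C/386) = 0.35848: ln(C/386) = 0.35848/5.35 = 0.06701, so C = 386 × e^0.06701 = 386 × 1.06931 = 412.75 ppm.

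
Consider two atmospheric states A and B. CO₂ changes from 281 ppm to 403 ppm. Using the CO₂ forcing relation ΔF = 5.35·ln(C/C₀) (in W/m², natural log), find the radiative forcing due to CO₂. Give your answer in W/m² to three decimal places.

CO₂: 5.35 × ln(403/281) = 5.35 × ln(1.43416) = 5.35 × 0.36058 = 1.9291 W/m².

ΔF = 1.929 W/m²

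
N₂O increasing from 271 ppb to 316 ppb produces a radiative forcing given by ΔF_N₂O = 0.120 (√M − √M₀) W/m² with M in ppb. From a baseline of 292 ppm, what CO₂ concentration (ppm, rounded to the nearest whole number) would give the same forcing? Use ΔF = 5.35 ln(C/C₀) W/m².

N₂O forcing: 0.120 × (√316 − √271) = 0.120 × (17.7764 − 16.4621) = 0.120 × 1.3143 = 0.15772 W/m².
Set 5.35 ln(C/292) = 0.15772: ln(C/292) = 0.15772/5.35 = 0.02948, so C = 292 × e^0.02948 = 292 × 1.02992 = 300.74 ppm.

C ≈ 301 ppm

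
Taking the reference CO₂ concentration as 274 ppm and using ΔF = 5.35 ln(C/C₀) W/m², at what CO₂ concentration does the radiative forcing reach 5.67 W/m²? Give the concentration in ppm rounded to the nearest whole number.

C ≈ 791 ppm

Set 5.35 ln(C/274) = 5.67, so ln(C/274) = 5.67/5.35 = 1.05981.
Then C/274 = e^1.05981 = 2.88582, giving C = 274 × 2.88582 = 790.71 ppm.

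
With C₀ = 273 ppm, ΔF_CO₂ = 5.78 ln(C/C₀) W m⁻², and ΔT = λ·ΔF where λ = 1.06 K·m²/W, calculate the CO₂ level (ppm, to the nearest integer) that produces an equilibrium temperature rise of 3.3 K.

Required forcing: ΔF = ΔT/λ = 3.3/1.06 = 3.1132 W/m².
Then ln(C/273) = ΔF/5.78 = 3.1132/5.78 = 0.53862.
So C = 273 × e^0.53862 = 273 × 1.71364 = 467.82 ppm.

C ≈ 468 ppm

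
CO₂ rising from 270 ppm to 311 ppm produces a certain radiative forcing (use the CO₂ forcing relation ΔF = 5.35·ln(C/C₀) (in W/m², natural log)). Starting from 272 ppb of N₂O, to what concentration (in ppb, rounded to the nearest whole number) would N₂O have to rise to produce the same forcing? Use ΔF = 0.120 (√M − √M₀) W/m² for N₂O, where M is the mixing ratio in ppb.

CO₂ forcing: 5.35 × ln(311/270) = 5.35 × 0.141371 = 0.75633 W/m².
Set 0.120(√M − √272) = 0.75633: √M = 0.75633/0.120 + √272 = 6.3028 + 16.4924 = 22.7952.
M = (22.7952)² = 519.62 ppb.

M ≈ 520 ppb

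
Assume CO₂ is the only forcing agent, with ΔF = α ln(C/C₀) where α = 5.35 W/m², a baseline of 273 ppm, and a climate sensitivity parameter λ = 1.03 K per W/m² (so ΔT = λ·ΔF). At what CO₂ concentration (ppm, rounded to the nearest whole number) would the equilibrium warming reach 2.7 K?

Required forcing: ΔF = ΔT/λ = 2.7/1.03 = 2.6214 W/m².
Then ln(C/273) = ΔF/5.35 = 2.6214/5.35 = 0.48998.
So C = 273 × e^0.48998 = 273 × 1.63228 = 445.61 ppm.

C ≈ 446 ppm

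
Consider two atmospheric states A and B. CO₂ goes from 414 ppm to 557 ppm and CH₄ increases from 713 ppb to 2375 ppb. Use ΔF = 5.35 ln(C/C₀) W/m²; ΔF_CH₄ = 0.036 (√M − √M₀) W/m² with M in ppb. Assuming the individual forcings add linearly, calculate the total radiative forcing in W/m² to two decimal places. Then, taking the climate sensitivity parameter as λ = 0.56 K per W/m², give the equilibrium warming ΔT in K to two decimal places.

ΔF = 2.38 W/m²; ΔT = 1.33 K

CO₂: 5.35 × ln(557/414) = 5.35 × ln(1.34541) = 5.35 × 0.29670 = 1.5873 W/m².
CH₄: 0.036 × (√2375 − √713) = 0.036 × (48.7340 − 26.7021) = 0.036 × 22.0319 = 0.7931 W/m².
Total ΔF = 1.5873 + 0.7931 = 2.3804 W/m².
ΔT = λ ΔF = 0.56 × 2.38 = 1.3328 K.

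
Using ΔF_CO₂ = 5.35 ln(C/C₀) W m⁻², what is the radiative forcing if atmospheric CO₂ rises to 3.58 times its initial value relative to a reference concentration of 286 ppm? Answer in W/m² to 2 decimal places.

ΔF = 5.35 × ln(3.58) = 5.35 × 1.27536 = 6.8232 W/m².

ΔF = 6.82 W/m²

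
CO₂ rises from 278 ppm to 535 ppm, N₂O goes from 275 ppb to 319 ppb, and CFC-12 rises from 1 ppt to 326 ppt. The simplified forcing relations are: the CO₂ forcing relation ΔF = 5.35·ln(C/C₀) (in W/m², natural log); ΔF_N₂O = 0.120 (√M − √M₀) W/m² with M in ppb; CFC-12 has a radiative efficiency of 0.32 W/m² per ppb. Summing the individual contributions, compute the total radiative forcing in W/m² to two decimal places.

CO₂: 5.35 × ln(535/278) = 5.35 × ln(1.92446) = 5.35 × 0.65465 = 3.5024 W/m².
N₂O: 0.120 × (√319 − √275) = 0.120 × (17.8606 − 16.5831) = 0.120 × 1.2775 = 0.1533 W/m².
CFC-12: Δ = 326 − 1 = 325 ppt = 0.325 ppb; ΔF = 0.32 × 0.325 = 0.1040 W/m².
Total ΔF = 3.5024 + 0.1533 + 0.1040 = 3.7597 W/m².

ΔF = 3.76 W/m²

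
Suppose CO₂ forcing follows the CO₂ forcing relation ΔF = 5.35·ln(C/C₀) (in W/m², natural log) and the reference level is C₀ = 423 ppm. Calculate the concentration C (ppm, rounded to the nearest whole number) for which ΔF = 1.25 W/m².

C ≈ 534 ppm

Set 5.35 ln(C/423) = 1.25, so ln(C/423) = 1.25/5.35 = 0.23364.
Then C/423 = e^0.23364 = 1.26319, giving C = 423 × 1.26319 = 534.33 ppm.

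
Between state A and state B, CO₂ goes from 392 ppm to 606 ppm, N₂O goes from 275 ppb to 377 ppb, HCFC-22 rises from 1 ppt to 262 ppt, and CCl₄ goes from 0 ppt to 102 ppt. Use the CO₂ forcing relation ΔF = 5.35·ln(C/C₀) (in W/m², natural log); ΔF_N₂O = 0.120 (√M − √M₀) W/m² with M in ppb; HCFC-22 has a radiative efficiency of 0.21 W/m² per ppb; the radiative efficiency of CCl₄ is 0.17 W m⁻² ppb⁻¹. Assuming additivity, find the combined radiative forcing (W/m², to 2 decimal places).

ΔF = 2.74 W/m²

CO₂: 5.35 × ln(606/392) = 5.35 × ln(1.54592) = 5.35 × 0.43562 = 2.3306 W/m².
N₂O: 0.120 × (√377 − √275) = 0.120 × (19.4165 − 16.5831) = 0.120 × 2.8334 = 0.3400 W/m².
HCFC-22: Δ = 262 − 1 = 261 ppt = 0.261 ppb; ΔF = 0.21 × 0.261 = 0.0548 W/m².
CCl₄: Δ = 102 − 0 = 102 ppt = 0.102 ppb; ΔF = 0.17 × 0.102 = 0.0173 W/m².
Total ΔF = 2.3306 + 0.3400 + 0.0548 + 0.0173 = 2.7427 W/m².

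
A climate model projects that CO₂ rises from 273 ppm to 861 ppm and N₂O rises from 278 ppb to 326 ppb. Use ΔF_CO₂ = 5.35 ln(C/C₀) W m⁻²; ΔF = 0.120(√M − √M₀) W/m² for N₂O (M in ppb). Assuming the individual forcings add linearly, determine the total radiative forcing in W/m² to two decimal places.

ΔF = 6.31 W/m²

CO₂: 5.35 × ln(861/273) = 5.35 × ln(3.15385) = 5.35 × 1.14862 = 6.1451 W/m².
N₂O: 0.120 × (√326 − √278) = 0.120 × (18.0555 − 16.6733) = 0.120 × 1.3822 = 0.1659 W/m².
Total ΔF = 6.1451 + 0.1659 = 6.3110 W/m².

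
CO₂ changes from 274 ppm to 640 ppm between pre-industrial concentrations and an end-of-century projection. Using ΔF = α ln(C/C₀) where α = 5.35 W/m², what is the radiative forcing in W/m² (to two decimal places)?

ΔF = 4.54 W/m²

CO₂ absorption bands are partially saturated, so forcing scales with the logarithm of the concentration ratio.
CO₂: 5.35 × ln(640/274) = 5.35 × ln(2.33577) = 5.35 × 0.84834 = 4.5386 W/m².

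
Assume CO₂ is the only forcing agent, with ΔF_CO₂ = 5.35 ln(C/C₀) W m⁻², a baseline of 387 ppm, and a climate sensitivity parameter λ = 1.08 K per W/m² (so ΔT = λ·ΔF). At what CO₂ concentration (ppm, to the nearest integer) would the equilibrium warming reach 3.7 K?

Required forcing: ΔF = ΔT/λ = 3.7/1.08 = 3.4259 W/m².
Then ln(C/387) = ΔF/5.35 = 3.4259/5.35 = 0.64036.
So C = 387 × e^0.64036 = 387 × 1.89716 = 734.20 ppm.

C ≈ 734 ppm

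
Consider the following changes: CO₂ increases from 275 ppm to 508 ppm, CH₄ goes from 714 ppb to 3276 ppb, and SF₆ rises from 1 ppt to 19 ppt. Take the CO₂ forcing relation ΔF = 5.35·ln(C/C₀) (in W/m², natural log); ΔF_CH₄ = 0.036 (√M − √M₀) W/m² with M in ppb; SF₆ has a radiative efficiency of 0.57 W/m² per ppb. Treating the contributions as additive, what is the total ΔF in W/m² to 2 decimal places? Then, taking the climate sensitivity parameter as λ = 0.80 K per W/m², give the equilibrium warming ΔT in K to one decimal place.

ΔF = 4.39 W/m²; ΔT = 3.5 K

CO₂: 5.35 × ln(508/275) = 5.35 × ln(1.84727) = 5.35 × 0.61371 = 3.2833 W/m².
CH₄: 0.036 × (√3276 − √714) = 0.036 × (57.2364 − 26.7208) = 0.036 × 30.5156 = 1.0986 W/m².
SF₆: Δ = 19 − 1 = 18 ppt = 0.018 ppb; ΔF = 0.57 × 0.018 = 0.0103 W/m².
Total ΔF = 3.2833 + 1.0986 + 0.0103 = 4.3922 W/m².
ΔT = λ ΔF = 0.80 × 4.39 = 3.5120 K.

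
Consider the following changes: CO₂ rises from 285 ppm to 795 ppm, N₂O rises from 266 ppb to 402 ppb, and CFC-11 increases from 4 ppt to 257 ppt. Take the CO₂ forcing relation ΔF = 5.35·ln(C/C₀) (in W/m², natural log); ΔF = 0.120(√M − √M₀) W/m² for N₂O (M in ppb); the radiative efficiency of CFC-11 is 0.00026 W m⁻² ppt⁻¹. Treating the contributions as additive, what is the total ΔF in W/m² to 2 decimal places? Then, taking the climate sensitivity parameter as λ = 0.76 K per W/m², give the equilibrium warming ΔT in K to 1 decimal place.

ΔF = 6.00 W/m²; ΔT = 4.6 K

CO₂: 5.35 × ln(795/285) = 5.35 × ln(2.78947) = 5.35 × 1.02585 = 5.4883 W/m².
N₂O: 0.120 × (√402 − √266) = 0.120 × (20.0499 − 16.3095) = 0.120 × 3.7404 = 0.4488 W/m².
CFC-11: ΔF = 0.00026 × (257 − 4) = 0.00026 × 253 = 0.0658 W/m².
Total ΔF = 5.4883 + 0.4488 + 0.0658 = 6.0029 W/m².
ΔT = λ ΔF = 0.76 × 6.00 = 4.5600 K.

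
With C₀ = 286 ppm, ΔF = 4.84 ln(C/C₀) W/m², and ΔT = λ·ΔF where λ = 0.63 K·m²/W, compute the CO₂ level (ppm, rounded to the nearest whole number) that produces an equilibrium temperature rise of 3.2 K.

Required forcing: ΔF = ΔT/λ = 3.2/0.63 = 5.0794 W/m².
Then ln(C/286) = ΔF/4.84 = 5.0794/4.84 = 1.04946.
So C = 286 × e^1.04946 = 286 × 2.85611 = 816.85 ppm.

C ≈ 817 ppm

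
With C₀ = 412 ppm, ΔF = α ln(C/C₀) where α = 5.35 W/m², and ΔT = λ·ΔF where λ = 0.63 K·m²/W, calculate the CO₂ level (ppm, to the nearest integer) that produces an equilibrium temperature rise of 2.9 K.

C ≈ 974 ppm

Required forcing: ΔF = ΔT/λ = 2.9/0.63 = 4.6032 W/m².
Then ln(C/412) = ΔF/5.35 = 4.6032/5.35 = 0.86041.
So C = 412 × e^0.86041 = 412 × 2.36413 = 974.02 ppm.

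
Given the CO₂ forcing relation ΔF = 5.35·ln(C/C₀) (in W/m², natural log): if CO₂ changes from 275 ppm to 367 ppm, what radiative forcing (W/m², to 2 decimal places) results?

CO₂: 5.35 × ln(367/275) = 5.35 × ln(1.33455) = 5.35 × 0.28859 = 1.5440 W/m².

ΔF = 1.54 W/m²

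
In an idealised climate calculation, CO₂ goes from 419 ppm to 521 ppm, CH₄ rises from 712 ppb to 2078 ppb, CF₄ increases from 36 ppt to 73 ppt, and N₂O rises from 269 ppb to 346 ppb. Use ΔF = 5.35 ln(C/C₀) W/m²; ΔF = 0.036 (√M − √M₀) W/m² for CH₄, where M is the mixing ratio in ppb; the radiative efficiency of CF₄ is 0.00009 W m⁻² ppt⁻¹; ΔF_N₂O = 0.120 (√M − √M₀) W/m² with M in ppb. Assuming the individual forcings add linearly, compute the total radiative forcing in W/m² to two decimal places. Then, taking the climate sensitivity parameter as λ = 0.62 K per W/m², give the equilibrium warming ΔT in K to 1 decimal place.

ΔF = 2.11 W/m²; ΔT = 1.3 K

CO₂: 5.35 × ln(521/419) = 5.35 × ln(1.24344) = 5.35 × 0.21788 = 1.1657 W/m².
CH₄: 0.036 × (√2078 − √712) = 0.036 × (45.5851 − 26.6833) = 0.036 × 18.9018 = 0.6805 W/m².
CF₄: ΔF = 0.00009 × (73 − 36) = 0.00009 × 37 = 0.0033 W/m².
N₂O: 0.120 × (√346 − √269) = 0.120 × (18.6011 − 16.4012) = 0.120 × 2.1999 = 0.2640 W/m².
Total ΔF = 1.1657 + 0.6805 + 0.0033 + 0.2640 = 2.1135 W/m².
ΔT = λ ΔF = 0.62 × 2.11 = 1.3082 K.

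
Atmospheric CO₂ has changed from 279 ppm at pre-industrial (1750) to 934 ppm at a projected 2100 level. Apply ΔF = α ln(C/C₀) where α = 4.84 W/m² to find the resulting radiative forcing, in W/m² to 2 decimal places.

CO₂ absorption bands are partially saturated, so forcing scales with the logarithm of the concentration ratio.
CO₂: 4.84 × ln(934/279) = 4.84 × ln(3.34767) = 4.84 × 1.20826 = 5.8480 W/m².

ΔF = 5.85 W/m²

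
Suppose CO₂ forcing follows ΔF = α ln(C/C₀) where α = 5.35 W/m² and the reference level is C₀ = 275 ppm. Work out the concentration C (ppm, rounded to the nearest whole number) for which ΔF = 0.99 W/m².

C ≈ 331 ppm

Set 5.35 ln(C/275) = 0.99, so ln(C/275) = 0.99/5.35 = 0.18505.
Then C/275 = e^0.18505 = 1.20328, giving C = 275 × 1.20328 = 330.90 ppm.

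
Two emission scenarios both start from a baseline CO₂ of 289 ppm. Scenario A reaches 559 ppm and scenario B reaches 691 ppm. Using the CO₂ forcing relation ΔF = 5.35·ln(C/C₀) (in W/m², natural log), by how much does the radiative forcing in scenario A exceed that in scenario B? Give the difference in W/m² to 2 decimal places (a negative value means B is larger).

ΔF_A − ΔF_B = -1.13 W/m²

ΔF_A = 5.35 ln(559/289) = 5.35 × 0.65972 = 3.5295 W/m².
ΔF_B = 5.35 ln(691/289) = 5.35 × 0.87171 = 4.6636 W/m².
Difference: 3.5295 − 4.6636 = -1.1341 W/m².
(Equivalently, ΔF_A − ΔF_B = 5.35 ln(559/691) = 5.35 × -0.21199 = -1.1341 W/m².)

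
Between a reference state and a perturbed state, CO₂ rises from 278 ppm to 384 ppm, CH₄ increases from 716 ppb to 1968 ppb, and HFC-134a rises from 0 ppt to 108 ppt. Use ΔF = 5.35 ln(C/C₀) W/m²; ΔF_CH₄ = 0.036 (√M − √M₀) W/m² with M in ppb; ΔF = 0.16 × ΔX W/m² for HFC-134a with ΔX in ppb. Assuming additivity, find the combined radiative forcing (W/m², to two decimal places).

ΔF = 2.38 W/m²

CO₂: 5.35 × ln(384/278) = 5.35 × ln(1.38129) = 5.35 × 0.32302 = 1.7282 W/m².
CH₄: 0.036 × (√1968 − √716) = 0.036 × (44.3621 − 26.7582) = 0.036 × 17.6039 = 0.6337 W/m².
HFC-134a: Δ = 108 − 0 = 108 ppt = 0.108 ppb; ΔF = 0.16 × 0.108 = 0.0173 W/m².
Total ΔF = 1.7282 + 0.6337 + 0.0173 = 2.3792 W/m².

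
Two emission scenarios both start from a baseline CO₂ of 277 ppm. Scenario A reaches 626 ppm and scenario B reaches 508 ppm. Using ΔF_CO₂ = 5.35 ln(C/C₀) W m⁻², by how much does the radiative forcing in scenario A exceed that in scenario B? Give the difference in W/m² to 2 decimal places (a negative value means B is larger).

ΔF_A = 5.35 ln(626/277) = 5.35 × 0.81533 = 4.3620 W/m².
ΔF_B = 5.35 ln(508/277) = 5.35 × 0.60646 = 3.2446 W/m².
Difference: 4.3620 − 3.2446 = 1.1174 W/m².

ΔF_A − ΔF_B = 1.12 W/m²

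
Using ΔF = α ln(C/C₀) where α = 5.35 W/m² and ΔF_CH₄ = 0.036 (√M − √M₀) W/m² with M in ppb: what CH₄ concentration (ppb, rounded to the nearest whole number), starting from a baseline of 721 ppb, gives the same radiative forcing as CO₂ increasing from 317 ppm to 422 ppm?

CO₂ forcing: 5.35 × ln(422/317) = 5.35 × 0.286104 = 1.53066 W/m².
Set 0.036(√M − √721) = 1.53066: √M = 1.53066/0.036 + √721 = 42.5183 + 26.8514 = 69.3697.
M = (69.3697)² = 4812.16 ppb.

M ≈ 4812 ppb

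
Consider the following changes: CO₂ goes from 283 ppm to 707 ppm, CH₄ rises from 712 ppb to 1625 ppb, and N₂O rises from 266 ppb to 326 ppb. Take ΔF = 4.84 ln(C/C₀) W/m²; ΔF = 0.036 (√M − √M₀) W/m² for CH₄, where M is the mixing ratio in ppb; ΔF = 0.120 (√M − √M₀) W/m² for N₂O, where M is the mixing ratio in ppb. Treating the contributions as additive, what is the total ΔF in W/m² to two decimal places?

CO₂: 4.84 × ln(707/283) = 4.84 × ln(2.49823) = 4.84 × 0.91558 = 4.4314 W/m².
CH₄: 0.036 × (√1625 − √712) = 0.036 × (40.3113 − 26.6833) = 0.036 × 13.6280 = 0.4906 W/m².
N₂O: 0.120 × (√326 − √266) = 0.120 × (18.0555 − 16.3095) = 0.120 × 1.7460 = 0.2095 W/m².
Total ΔF = 4.4314 + 0.4906 + 0.2095 = 5.1315 W/m².

ΔF = 5.13 W/m²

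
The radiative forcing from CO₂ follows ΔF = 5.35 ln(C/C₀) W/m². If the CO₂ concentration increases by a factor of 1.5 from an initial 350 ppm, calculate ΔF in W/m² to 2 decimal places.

Because the forcing depends only on the ratio C/C₀, the initial concentration does not enter.
ΔF = 5.35 × ln(1.5) = 5.35 × 0.40547 = 2.1693 W/m².

ΔF = 2.17 W/m²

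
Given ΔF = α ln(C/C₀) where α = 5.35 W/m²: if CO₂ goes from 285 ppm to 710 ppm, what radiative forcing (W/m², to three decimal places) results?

ΔF = 4.883 W/m²

CO₂: 5.35 × ln(710/285) = 5.35 × ln(2.49123) = 5.35 × 0.91278 = 4.8834 W/m².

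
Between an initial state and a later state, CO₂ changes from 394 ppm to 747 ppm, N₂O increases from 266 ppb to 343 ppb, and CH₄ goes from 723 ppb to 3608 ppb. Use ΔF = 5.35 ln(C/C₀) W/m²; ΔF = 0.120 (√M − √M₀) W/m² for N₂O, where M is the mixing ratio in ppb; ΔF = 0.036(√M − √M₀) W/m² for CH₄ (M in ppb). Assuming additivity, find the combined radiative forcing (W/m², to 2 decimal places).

ΔF = 4.88 W/m²

CO₂: 5.35 × ln(747/394) = 5.35 × ln(1.89594) = 5.35 × 0.63971 = 3.4224 W/m².
N₂O: 0.120 × (√343 − √266) = 0.120 × (18.5203 − 16.3095) = 0.120 × 2.2108 = 0.2653 W/m².
CH₄: 0.036 × (√3608 − √723) = 0.036 × (60.0666 − 26.8887) = 0.036 × 33.1779 = 1.1944 W/m².
Total ΔF = 3.4224 + 0.2653 + 1.1944 = 4.8821 W/m².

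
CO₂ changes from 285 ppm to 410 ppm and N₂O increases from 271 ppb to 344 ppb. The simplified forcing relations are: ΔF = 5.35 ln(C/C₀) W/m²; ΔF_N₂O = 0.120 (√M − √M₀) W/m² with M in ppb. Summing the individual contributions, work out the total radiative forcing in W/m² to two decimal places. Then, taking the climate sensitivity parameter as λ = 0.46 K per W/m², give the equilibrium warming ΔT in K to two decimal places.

CO₂: 5.35 × ln(410/285) = 5.35 × ln(1.43860) = 5.35 × 0.36367 = 1.9456 W/m².
N₂O: 0.120 × (√344 − √271) = 0.120 × (18.5472 − 16.4621) = 0.120 × 2.0851 = 0.2502 W/m².
Total ΔF = 1.9456 + 0.2502 = 2.1958 W/m².
ΔT = λ ΔF = 0.46 × 2.20 = 1.0120 K.

ΔF = 2.20 W/m²; ΔT = 1.01 K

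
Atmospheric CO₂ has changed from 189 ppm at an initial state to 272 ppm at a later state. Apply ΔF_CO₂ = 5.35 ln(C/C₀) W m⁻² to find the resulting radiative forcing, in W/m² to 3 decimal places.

CO₂ absorption bands are partially saturated, so forcing scales with the logarithm of the concentration ratio.
CO₂: 5.35 × ln(272/189) = 5.35 × ln(1.43915) = 5.35 × 0.36405 = 1.9477 W/m².

ΔF = 1.948 W/m²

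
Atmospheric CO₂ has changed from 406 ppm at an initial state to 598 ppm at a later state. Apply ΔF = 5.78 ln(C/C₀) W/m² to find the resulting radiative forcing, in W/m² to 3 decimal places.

CO₂: 5.78 × ln(598/406) = 5.78 × ln(1.47291) = 5.78 × 0.38724 = 2.2382 W/m².

ΔF = 2.238 W/m²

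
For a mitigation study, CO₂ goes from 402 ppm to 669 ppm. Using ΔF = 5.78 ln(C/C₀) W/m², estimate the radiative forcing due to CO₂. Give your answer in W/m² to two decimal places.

ΔF = 2.94 W/m²

CO₂: 5.78 × ln(669/402) = 5.78 × ln(1.66418) = 5.78 × 0.50933 = 2.9439 W/m².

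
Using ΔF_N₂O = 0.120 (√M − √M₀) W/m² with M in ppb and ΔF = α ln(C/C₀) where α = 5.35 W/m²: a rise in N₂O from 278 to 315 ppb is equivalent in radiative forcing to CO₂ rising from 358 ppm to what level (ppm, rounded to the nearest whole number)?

N₂O forcing: 0.120 × (√315 − √278) = 0.120 × (17.7482 − 16.6733) = 0.120 × 1.0749 = 0.12899 W/m².
Set 5.35 ln(C/358) = 0.12899: ln(C/358) = 0.12899/5.35 = 0.02411, so C = 358 × e^0.02411 = 358 × 1.02440 = 366.74 ppm.

C ≈ 367 ppm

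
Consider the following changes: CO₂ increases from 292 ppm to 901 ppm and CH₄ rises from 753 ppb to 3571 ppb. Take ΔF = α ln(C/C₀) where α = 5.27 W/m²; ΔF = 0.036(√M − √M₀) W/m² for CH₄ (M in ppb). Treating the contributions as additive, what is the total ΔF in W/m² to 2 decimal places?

ΔF = 7.10 W/m²

CO₂: 5.27 × ln(901/292) = 5.27 × ln(3.08562) = 5.27 × 1.12675 = 5.9380 W/m².
CH₄: 0.036 × (√3571 − √753) = 0.036 × (59.7578 − 27.4408) = 0.036 × 32.3170 = 1.1634 W/m².
Total ΔF = 5.9380 + 1.1634 = 7.1014 W/m².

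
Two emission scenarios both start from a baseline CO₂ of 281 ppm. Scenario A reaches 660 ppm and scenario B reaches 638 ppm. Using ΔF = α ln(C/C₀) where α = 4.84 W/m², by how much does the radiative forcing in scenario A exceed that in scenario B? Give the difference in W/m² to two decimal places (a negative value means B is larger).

ΔF_A − ΔF_B = 0.16 W/m²

ΔF_A = 4.84 ln(660/281) = 4.84 × 0.85389 = 4.1328 W/m².
ΔF_B = 4.84 ln(638/281) = 4.84 × 0.81998 = 3.9687 W/m².
Difference: 4.1328 − 3.9687 = 0.1641 W/m².
(Equivalently, ΔF_A − ΔF_B = 4.84 ln(660/638) = 4.84 × 0.03390 = 0.1641 W/m².)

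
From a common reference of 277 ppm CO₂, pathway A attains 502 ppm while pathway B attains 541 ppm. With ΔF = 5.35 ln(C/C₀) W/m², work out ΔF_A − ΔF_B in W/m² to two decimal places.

ΔF_A − ΔF_B = -0.40 W/m²

ΔF_A = 5.35 ln(502/277) = 5.35 × 0.59458 = 3.1810 W/m².
ΔF_B = 5.35 ln(541/277) = 5.35 × 0.66940 = 3.5813 W/m².
Difference: 3.1810 − 3.5813 = -0.4003 W/m².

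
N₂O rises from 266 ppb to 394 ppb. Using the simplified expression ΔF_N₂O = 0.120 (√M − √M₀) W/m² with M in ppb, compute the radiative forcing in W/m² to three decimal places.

N₂O: 0.120 × (√394 − √266) = 0.120 × (19.8494 − 16.3095) = 0.120 × 3.5399 = 0.4248 W/m².

ΔF = 0.425 W/m²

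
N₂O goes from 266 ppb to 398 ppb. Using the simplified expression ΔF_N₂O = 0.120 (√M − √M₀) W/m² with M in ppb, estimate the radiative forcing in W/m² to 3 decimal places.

N₂O: 0.120 × (√398 − √266) = 0.120 × (19.9499 − 16.3095) = 0.120 × 3.6404 = 0.4368 W/m².

ΔF = 0.437 W/m²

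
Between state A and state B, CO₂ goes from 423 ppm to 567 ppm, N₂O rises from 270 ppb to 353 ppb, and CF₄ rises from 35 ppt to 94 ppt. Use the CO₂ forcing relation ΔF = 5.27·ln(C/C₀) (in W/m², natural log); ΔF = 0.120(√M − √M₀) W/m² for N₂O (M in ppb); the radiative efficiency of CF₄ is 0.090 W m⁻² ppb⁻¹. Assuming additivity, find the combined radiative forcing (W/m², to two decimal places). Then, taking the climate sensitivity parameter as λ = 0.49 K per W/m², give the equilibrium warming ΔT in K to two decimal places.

ΔF = 1.83 W/m²; ΔT = 0.90 K

CO₂: 5.27 × ln(567/423) = 5.27 × ln(1.34043) = 5.27 × 0.29299 = 1.5441 W/m².
N₂O: 0.120 × (√353 − √270) = 0.120 × (18.7883 − 16.4317) = 0.120 × 2.3566 = 0.2828 W/m².
CF₄: Δ = 94 − 35 = 59 ppt = 0.059 ppb; ΔF = 0.090 × 0.059 = 0.0053 W/m².
Total ΔF = 1.5441 + 0.2828 + 0.0053 = 1.8322 W/m².
ΔT = λ ΔF = 0.49 × 1.83 = 0.8967 K.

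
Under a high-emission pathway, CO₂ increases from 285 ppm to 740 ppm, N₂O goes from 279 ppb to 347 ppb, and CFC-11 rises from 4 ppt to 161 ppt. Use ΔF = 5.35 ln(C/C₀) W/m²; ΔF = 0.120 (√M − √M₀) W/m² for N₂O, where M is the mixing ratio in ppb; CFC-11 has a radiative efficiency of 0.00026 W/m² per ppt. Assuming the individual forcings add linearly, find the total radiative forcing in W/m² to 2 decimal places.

ΔF = 5.38 W/m²

CO₂: 5.35 × ln(740/285) = 5.35 × ln(2.59649) = 5.35 × 0.95416 = 5.1048 W/m².
N₂O: 0.120 × (√347 − √279) = 0.120 × (18.6279 − 16.7033) = 0.120 × 1.9246 = 0.2310 W/m².
CFC-11: ΔF = 0.00026 × (161 − 4) = 0.00026 × 157 = 0.0408 W/m².
Total ΔF = 5.1048 + 0.2310 + 0.0408 = 5.3766 W/m².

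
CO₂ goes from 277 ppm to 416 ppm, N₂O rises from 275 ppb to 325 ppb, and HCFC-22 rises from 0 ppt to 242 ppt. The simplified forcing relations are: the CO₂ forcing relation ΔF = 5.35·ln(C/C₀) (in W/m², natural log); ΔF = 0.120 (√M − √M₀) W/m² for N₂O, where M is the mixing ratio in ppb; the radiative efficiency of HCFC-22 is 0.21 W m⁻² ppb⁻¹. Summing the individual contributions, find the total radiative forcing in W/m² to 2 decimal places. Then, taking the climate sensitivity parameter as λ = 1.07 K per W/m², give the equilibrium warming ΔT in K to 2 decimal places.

CO₂: 5.35 × ln(416/277) = 5.35 × ln(1.50181) = 5.35 × 0.40667 = 2.1757 W/m².
N₂O: 0.120 × (√325 − √275) = 0.120 × (18.0278 − 16.5831) = 0.120 × 1.4447 = 0.1734 W/m².
HCFC-22: Δ = 242 − 0 = 242 ppt = 0.242 ppb; ΔF = 0.21 × 0.242 = 0.0508 W/m².
Total ΔF = 2.1757 + 0.1734 + 0.0508 = 2.3999 W/m².
ΔT = λ ΔF = 1.07 × 2.40 = 2.5680 K.

ΔF = 2.40 W/m²; ΔT = 2.57 K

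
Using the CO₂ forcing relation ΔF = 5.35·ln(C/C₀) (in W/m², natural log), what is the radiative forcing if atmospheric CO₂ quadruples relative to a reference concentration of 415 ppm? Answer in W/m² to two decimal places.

ΔF = 7.42 W/m²

ΔF = 5.35 × ln(4) = 5.35 × 1.38629 = 7.4167 W/m².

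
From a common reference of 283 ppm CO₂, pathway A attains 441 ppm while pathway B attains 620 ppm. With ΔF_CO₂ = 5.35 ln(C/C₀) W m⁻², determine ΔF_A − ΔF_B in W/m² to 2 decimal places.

ΔF_A = 5.35 ln(441/283) = 5.35 × 0.44360 = 2.3733 W/m².
ΔF_B = 5.35 ln(620/283) = 5.35 × 0.78427 = 4.1958 W/m².
Difference: 2.3733 − 4.1958 = -1.8225 W/m².

ΔF_A − ΔF_B = -1.82 W/m²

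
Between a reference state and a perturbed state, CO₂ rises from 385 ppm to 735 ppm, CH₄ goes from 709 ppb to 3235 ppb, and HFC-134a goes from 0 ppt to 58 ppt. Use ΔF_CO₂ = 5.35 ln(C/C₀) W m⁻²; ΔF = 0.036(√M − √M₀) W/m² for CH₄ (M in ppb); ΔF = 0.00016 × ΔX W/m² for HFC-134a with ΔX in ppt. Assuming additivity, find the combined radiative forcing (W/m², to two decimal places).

CO₂: 5.35 × ln(735/385) = 5.35 × ln(1.90909) = 5.35 × 0.64663 = 3.4595 W/m².
CH₄: 0.036 × (√3235 − √709) = 0.036 × (56.8771 − 26.6271) = 0.036 × 30.2500 = 1.0890 W/m².
HFC-134a: ΔF = 0.00016 × (58 − 0) = 0.00016 × 58 = 0.0093 W/m².
Total ΔF = 3.4595 + 1.0890 + 0.0093 = 4.5578 W/m².

ΔF = 4.56 W/m²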